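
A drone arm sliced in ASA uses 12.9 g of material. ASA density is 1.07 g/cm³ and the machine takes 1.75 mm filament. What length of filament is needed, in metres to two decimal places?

5.01 m

Extruded volume: 12.9/1.07 = 12.0561 cm³ (12056.1 mm³).
A = π r² = π × 0.875² = 2.4053 mm².
Length = 12056.1 / 2.4053 = 5012.31 mm = 5.01 m.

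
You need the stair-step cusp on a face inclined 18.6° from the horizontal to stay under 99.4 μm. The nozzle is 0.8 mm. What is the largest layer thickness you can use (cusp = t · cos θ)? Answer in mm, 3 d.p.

cos(18.6°) = 0.9478; t_max = 0.0994/0.9478 = 0.105 mm.

0.105 mm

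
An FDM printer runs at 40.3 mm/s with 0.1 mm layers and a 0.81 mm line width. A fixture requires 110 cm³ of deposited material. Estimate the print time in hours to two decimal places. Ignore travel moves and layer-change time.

Bead cross-section: 0.1 × 0.81 → 0.081 mm².
Path length: 110000 mm³ / 0.081 mm² → 1358024.7 mm.
Print-move time = 1358024.7 / 40.3 = 33697.9 s.
33697.9 s = 9.36 hours.

9.36 hours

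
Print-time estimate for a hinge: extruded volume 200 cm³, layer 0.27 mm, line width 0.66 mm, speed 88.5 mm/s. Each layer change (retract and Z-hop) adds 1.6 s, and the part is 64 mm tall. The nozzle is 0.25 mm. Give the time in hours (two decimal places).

3.63 hours

Bead cross-section: 0.27 × 0.66 → 0.1782 mm².
Toolpath length = 200 cm³ / 0.1782 mm² = 200000 / 0.1782 = 1122334.5 mm.
Time extruding = 1122334.5 / 88.5, so 12681.7 s.
Layers = ⌈64/0.27⌉ = 238.
Non-print overhead: 238 × 1.6 → 380.8 s.
Altogether 12681.7 + 380.8 = 13062.5 s, i.e. 3.63 hours.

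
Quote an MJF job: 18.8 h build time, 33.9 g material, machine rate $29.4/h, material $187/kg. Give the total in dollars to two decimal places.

Machine-time cost = 29.4 × 18.8, so $552.72.
Material charge: 187 × 33.9/1000 → $6.3393.
Job cost: 552.72 + 6.3393 = 559.0593 ≈ $559.06.

$559.06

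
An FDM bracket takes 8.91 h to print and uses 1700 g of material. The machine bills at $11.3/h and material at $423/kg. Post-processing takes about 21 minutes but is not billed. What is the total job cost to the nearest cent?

Time charge = 11.3 × 8.91 = $100.683.
Material cost: 423 × 1700/1000 → $719.10.
Total = 100.683 + 719.10 = 819.783 ≈ $819.78.

$819.78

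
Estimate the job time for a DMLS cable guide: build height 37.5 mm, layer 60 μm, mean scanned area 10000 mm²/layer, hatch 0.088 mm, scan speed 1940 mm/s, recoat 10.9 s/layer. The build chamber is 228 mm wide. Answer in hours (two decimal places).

12.06 hours

Layers = ⌈37.5/0.06⌉ = 625.
Per-layer scan distance: 10000 / 0.088 → 113636.4 mm.
Laser time per layer = 113636.4 / 1940, so 58.5755 s.
Layer cycle = 58.5755 + 10.9 = 69.4755 s.
Total: 625 × 69.4755 s = 43422.1875 s → 12.06 hours.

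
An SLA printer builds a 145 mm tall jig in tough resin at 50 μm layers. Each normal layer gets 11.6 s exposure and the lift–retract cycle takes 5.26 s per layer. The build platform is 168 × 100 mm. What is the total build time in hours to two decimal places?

Layer count = ceil(145 / 0.05) = 2900.
Cycle time = 11.6 + 5.26, so 16.86 s.
Build time: 2900 × 16.86 s = 48894 s, i.e. 13.58 hours.

13.58 hours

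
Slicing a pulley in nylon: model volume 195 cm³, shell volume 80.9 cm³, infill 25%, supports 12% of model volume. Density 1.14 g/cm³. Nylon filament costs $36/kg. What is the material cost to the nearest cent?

Infill region: 195 − 80.9 → 114.1 cm³.
Deposited infill = 0.25 × 114.1, so 28.525 cm³.
Support = 0.12 × 195, so 23.4 cm³.
Deposited volume = 80.9 + 28.525 + 23.4, so 132.825 cm³.
Mass = 132.825 × 1.14, so 151.4205 g.
Cost = 151.4205 g / 1000 × $36/kg = $5.45.

$5.45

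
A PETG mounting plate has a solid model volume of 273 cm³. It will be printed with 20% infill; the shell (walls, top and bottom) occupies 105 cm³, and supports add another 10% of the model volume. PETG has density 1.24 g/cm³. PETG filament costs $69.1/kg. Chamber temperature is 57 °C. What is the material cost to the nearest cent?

Volume inside the shell: 273 − 105 → 168 cm³.
Deposited infill: 0.20 × 168 → 33.6 cm³.
Support = 0.10 × 273, so 27.3 cm³.
Total printed volume = 105 + 33.6 + 27.3 = 165.9 cm³.
Mass = 165.9 × 1.24, so 205.716 g.
At $69.1/kg: 205.716/1000 × 69.1 = $14.21.

$14.21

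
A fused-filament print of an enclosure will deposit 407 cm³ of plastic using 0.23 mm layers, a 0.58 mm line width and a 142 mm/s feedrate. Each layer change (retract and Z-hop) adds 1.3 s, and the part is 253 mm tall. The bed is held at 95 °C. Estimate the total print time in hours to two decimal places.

6.37 hours

Line area = 0.23 × 0.58, so 0.1334 mm².
Total extruded path = 407000/0.1334 = 3050974.5 mm.
Time extruding = 3050974.5 / 142, so 21485.7 s.
Layers = ⌈253/0.23⌉ = 1100.
Z-hop total = 1100 × 1.3 = 1430 s.
Altogether 21485.7 + 1430 = 22915.7 s, i.e. 6.37 hours.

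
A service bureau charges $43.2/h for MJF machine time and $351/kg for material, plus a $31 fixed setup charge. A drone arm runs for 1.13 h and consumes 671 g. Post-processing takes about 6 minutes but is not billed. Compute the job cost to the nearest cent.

Time charge = 43.2 × 1.13, so $48.816.
Material charge = 351 × 671/1000 = $235.521.
Adding setup: 48.816 + 235.521 + 31 → 315.337 ≈ $315.34.

$315.34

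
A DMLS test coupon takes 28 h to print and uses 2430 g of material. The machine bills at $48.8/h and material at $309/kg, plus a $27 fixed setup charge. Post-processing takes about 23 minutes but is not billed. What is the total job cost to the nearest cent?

$2144.27

Time charge = 48.8 × 28 = $1366.40.
Material charge: 309 × 2430/1000 → $750.87.
Total = 1366.40 + 750.87 + 27 = $2144.27.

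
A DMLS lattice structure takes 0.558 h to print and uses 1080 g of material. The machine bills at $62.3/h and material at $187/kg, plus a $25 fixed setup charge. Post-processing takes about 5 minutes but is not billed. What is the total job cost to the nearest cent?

Time charge: 62.3 × 0.558 → $34.7634.
Material cost = 187 × 1080/1000, so $201.96.
Adding setup: 34.7634 + 201.96 + 25 → 261.7234 ≈ $261.72.

$261.72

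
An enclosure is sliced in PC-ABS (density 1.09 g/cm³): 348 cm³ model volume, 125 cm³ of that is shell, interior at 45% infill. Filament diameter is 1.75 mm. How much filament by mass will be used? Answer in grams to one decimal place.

245.6 g

Volume inside the shell = 348 − 125 = 223 cm³.
Deposited infill = 0.45 × 223 = 100.35 cm³.
Total extruded = 125 + 100.35 = 225.35 cm³.
Mass = 225.35 × 1.09 = 245.6315 g.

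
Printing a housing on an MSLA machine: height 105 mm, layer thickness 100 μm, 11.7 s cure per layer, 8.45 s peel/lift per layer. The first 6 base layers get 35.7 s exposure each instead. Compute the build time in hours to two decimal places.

5.92 hours

Layers = ⌈105/0.1⌉ = 1050.
Base layers = 6 × (35.7 + 8.45), so 264.9 s.
Regular layers = 1044 × (11.7 + 8.45) = 21036.6 s.
Sum: 264.9 + 21036.6 = 21301.5 s → 5.92 hours.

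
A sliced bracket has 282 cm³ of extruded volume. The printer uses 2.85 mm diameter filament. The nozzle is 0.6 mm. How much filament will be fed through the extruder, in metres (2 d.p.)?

44.20 m

A = π r² = π × 1.425² = 6.3794 mm².
Length = 282 cm³ / 6.3794 mm² = 282000 / 6.3794 = 44204.78 mm = 44.20 m.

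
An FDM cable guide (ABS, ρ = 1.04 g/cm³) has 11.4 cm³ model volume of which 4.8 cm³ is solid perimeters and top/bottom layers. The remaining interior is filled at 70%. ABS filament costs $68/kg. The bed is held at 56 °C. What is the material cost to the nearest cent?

Volume inside the shell = 11.4 − 4.8 = 6.6 cm³.
Deposited infill = 0.70 × 6.6 = 4.62 cm³.
Total extruded = 4.8 + 4.62 = 9.42 cm³.
Mass = 9.42 × 1.04, so 9.7968 g.
Cost = 9.7968 g / 1000 × $68/kg = $0.67.

$0.67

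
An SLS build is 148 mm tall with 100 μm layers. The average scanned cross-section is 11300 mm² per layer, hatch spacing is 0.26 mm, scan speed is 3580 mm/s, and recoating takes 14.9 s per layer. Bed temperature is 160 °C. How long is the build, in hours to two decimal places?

Number of layers: 148 / 0.1 → 1480 (rounded up).
Scan path per layer = 11300 / 0.26, so 43461.5 mm.
Per-layer scan time = 43461.5 / 3580, so 12.1401 s.
Time per layer = 12.1401 + 14.9, so 27.0401 s.
Build time = 1480 × 27.0401 = 40019.348 s = 11.12 hours.

11.12 hours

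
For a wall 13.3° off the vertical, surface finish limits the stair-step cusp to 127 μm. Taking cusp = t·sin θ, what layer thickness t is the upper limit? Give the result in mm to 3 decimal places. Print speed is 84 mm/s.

0.552 mm

t = h_c / sin θ = 0.127 / 0.2300 = 0.552 mm.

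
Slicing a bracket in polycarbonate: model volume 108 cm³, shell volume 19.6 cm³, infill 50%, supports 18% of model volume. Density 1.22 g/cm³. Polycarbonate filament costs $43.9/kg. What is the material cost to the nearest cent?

Infill region = 108 − 19.6, so 88.4 cm³.
Deposited infill: 0.50 × 88.4 → 44.2 cm³.
Support = 0.18 × 108 = 19.44 cm³.
Deposited volume: 19.6 + 44.2 + 19.44 → 83.24 cm³.
Mass = 83.24 × 1.22 = 101.5528 g.
Cost = 101.5528 g / 1000 × $43.9/kg = $4.46.

$4.46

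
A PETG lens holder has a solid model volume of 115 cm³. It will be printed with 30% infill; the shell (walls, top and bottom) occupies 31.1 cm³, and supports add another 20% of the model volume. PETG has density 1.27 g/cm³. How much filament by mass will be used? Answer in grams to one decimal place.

100.7 g

Infill region = 115 − 31.1, so 83.9 cm³.
Deposited infill: 0.30 × 83.9 → 25.17 cm³.
Support = 0.20 × 115 = 23 cm³.
Deposited volume: 31.1 + 25.17 + 23 → 79.27 cm³.
Mass = 79.27 × 1.27 = 100.6729 g.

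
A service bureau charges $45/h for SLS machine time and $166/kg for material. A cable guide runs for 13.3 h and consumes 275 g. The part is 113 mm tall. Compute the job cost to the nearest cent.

$644.15

Machine-time cost: 45 × 13.3 → $598.50.
Material charge = 166 × 275/1000 = $45.65.
Total = 598.50 + 45.65 = $644.15.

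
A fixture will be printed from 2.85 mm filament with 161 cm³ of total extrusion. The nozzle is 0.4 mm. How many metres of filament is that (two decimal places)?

A = π r² = π × 1.425² = 6.3794 mm².
L = 161000 mm³ / 6.3794 mm² = 25237.48 mm, i.e. 25.24 m.

25.24 m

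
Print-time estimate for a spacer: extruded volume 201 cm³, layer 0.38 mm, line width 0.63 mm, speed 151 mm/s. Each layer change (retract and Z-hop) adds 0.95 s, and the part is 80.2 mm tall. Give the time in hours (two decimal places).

1.60 hours

Extrusion cross-section = 0.38 × 0.63 = 0.2394 mm².
Total extruded path = 201000/0.2394 = 839599 mm.
Extrusion time = 839599 / 151, so 5560.3 s.
Layer count = ceil(80.2 / 0.38) = 212.
Non-print overhead: 212 × 0.95 → 201.4 s.
Total = 5560.3 + 201.4 = 5761.7 s = 1.60 hours.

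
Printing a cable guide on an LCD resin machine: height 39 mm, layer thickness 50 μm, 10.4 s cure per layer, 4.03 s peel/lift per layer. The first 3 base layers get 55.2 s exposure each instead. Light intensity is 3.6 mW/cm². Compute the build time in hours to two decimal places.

Layers = ⌈39/0.05⌉ = 780.
Burn-in layers: 3 × (55.2 + 4.03) → 177.69 s.
Remaining layers: 777 × (10.4 + 4.03) → 11212.11 s.
Total = 177.69 + 11212.11 = 11389.8 s = 3.16 hours.

3.16 hours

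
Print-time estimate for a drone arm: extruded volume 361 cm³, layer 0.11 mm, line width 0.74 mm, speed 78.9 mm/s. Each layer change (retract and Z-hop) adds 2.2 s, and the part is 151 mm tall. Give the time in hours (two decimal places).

Line area: 0.11 × 0.74 → 0.0814 mm².
Toolpath length = 361 cm³ / 0.0814 mm² = 361000 / 0.0814 = 4434889.4 mm.
Print-move time: 4434889.4 / 78.9 → 56209 s.
Layers = ⌈151/0.11⌉ = 1373.
Non-print overhead = 1373 × 2.2 = 3020.6 s.
Altogether 56209 + 3020.6 = 59229.6 s, i.e. 16.45 hours.

16.45 hours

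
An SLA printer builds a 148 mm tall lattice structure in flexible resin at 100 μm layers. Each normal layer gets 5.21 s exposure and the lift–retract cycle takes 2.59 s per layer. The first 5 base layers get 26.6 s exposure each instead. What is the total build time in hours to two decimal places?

3.24 hours

Layer count = ceil(148 / 0.1) = 1480.
Base layers = 5 × (26.6 + 2.59) = 145.95 s.
Remaining layers = 1475 × (5.21 + 2.59) = 11505 s.
Total = 145.95 + 11505 = 11650.95 s = 3.24 hours.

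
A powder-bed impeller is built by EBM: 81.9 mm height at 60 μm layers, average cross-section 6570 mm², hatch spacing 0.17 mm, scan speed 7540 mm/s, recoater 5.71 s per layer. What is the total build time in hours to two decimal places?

4.11 hours

Number of layers: 81.9 / 0.06 → 1365 (rounded up).
Scan path per layer = 6570 / 0.17, so 38647.1 mm.
Beam time per layer: 38647.1 / 7540 → 5.1256 s.
Time per layer: 5.1256 + 5.71 → 10.8356 s.
Total: 1365 × 10.8356 s = 14790.594 s → 4.11 hours.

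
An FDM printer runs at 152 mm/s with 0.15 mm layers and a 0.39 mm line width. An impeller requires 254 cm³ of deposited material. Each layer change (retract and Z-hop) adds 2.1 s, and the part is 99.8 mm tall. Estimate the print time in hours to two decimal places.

8.32 hours

Bead cross-section: 0.15 × 0.39 → 0.0585 mm².
Toolpath length = 254 cm³ / 0.0585 mm² = 254000 / 0.0585 = 4341880.3 mm.
Print-move time = 4341880.3 / 152 = 28565 s.
Layers = ⌈99.8/0.15⌉ = 666.
Layer-change overhead = 666 × 2.1 = 1398.6 s.
Total = 28565 + 1398.6 = 29963.6 s = 8.32 hours.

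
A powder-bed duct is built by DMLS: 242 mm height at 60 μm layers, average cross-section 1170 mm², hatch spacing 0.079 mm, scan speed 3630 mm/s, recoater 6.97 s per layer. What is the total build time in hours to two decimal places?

Layer count = ceil(242 / 0.06) = 4034.
Hatch length per layer = 1170 / 0.079 = 14810.1 mm.
Scan time per layer = 14810.1 / 3630 = 4.0799 s.
Per-layer time = 4.0799 + 6.97 = 11.0499 s.
4034 layers × 11.0499 s/layer = 44575.2966 s, i.e. 12.38 hours.

12.38 hours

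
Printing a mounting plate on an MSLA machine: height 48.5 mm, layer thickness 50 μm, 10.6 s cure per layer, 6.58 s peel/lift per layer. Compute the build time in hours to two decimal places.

Layers = ⌈48.5/0.05⌉ = 970.
Per-layer time: 10.6 + 6.58 → 17.18 s.
Total = 970 × 17.18 = 16664.6 s = 4.63 hours.

4.63 hours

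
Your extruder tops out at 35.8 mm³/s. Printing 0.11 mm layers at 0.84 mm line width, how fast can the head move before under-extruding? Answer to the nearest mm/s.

A = 0.11 × 0.84 = 0.0924 mm².
v_max = Q/A = 35.8/0.0924 = 387.45 mm/s → 387 mm/s.

387 mm/s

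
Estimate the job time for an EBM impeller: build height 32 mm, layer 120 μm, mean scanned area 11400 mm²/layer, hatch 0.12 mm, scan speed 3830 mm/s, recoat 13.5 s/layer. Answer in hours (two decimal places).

Number of layers: 32 / 0.12 → 267 (rounded up).
Scan path per layer: 11400 / 0.12 → 95000 mm.
Per-layer scan time: 95000 / 3830 → 24.8042 s.
Layer cycle: 24.8042 + 13.5 → 38.3042 s.
Total: 267 × 38.3042 s = 10227.2214 s → 2.84 hours.

2.84 hours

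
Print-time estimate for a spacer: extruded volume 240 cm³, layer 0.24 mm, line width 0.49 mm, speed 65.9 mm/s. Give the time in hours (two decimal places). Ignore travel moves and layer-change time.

Extrusion cross-section = 0.24 × 0.49, so 0.1176 mm².
Total extruded path = 240000/0.1176 = 2040816.3 mm.
Print-move time = 2040816.3 / 65.9, so 30968.4 s.
In the requested units: 30968.4 s = 8.60 hours.

8.60 hours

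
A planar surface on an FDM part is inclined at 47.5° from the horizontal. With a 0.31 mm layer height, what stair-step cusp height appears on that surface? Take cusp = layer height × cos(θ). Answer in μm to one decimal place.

209.4 μm

h_c = t·cos θ = 0.31 × 0.6756 = 0.209436 mm (209.4 μm).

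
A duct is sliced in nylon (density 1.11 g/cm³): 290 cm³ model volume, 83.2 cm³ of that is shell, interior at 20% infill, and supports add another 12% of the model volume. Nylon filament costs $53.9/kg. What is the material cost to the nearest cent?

Infill region = 290 − 83.2, so 206.8 cm³.
Infill deposited: 0.20 × 206.8 → 41.36 cm³.
Support = 0.12 × 290, so 34.8 cm³.
Total printed volume = 83.2 + 41.36 + 34.8, so 159.36 cm³.
Mass = 159.36 × 1.11 = 176.8896 g.
Cost = 176.8896 g / 1000 × $53.9/kg = $9.53.

$9.53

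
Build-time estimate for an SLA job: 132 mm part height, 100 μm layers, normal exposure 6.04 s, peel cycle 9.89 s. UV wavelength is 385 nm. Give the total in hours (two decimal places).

5.84 hours

Layers = ⌈132/0.1⌉ = 1320.
Each layer takes: 6.04 + 9.89 → 15.93 s.
Total = 1320 × 15.93 = 21027.6 s = 5.84 hours.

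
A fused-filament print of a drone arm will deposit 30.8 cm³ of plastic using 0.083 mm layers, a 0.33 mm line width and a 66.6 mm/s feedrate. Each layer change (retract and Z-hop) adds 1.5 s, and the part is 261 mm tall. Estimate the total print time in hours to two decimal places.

6.00 hours

Bead cross-section = 0.083 × 0.33 = 0.02739 mm².
Toolpath length = 30.8 cm³ / 0.02739 mm² = 30800 / 0.02739 = 1124498 mm.
Print-move time = 1124498 / 66.6 = 16884.4 s.
Number of layers: 261 / 0.083 → 3145 (rounded up).
Z-hop total = 3145 × 1.5, so 4717.5 s.
Altogether 16884.4 + 4717.5 = 21601.9 s, i.e. 6.00 hours.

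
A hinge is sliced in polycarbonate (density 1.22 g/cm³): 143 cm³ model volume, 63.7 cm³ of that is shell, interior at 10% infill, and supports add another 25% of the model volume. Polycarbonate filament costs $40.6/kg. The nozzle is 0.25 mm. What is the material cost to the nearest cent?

Interior volume = 143 − 63.7, so 79.3 cm³.
Infill deposited = 0.10 × 79.3 = 7.93 cm³.
Support: 0.25 × 143 → 35.75 cm³.
Total extruded: 63.7 + 7.93 + 35.75 → 107.38 cm³.
Mass = 107.38 × 1.22 = 131.0036 g.
Cost = 131.0036 g / 1000 × $40.6/kg = $5.32.

$5.32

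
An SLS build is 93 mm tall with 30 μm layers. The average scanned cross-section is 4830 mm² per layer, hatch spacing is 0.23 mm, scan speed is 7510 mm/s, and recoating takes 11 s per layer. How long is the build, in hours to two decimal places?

Layers = ⌈93/0.03⌉ = 3100.
Hatch length per layer = 4830 / 0.23, so 21000 mm.
Laser time per layer = 21000 / 7510 = 2.7963 s.
Per-layer time = 2.7963 + 11 = 13.7963 s.
Build time = 3100 × 13.7963 = 42768.53 s = 11.88 hours.

11.88 hours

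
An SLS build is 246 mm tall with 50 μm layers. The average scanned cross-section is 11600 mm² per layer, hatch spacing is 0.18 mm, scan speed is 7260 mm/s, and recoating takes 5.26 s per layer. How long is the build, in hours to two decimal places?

Layers = ⌈246/0.05⌉ = 4920.
Hatch length per layer = 11600 / 0.18 = 64444.4 mm.
Laser time per layer = 64444.4 / 7260, so 8.8766 s.
Layer cycle = 8.8766 + 5.26, so 14.1366 s.
Build time = 4920 × 14.1366 = 69552.072 s = 19.32 hours.

19.32 hours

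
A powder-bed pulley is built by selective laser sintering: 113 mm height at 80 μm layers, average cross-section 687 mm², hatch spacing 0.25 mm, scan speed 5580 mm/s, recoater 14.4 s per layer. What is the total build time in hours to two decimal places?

Layers = ⌈113/0.08⌉ = 1413.
Hatch length per layer: 687 / 0.25 → 2748 mm.
Scan time per layer: 2748 / 5580 → 0.4925 s.
Per-layer time = 0.4925 + 14.4 = 14.8925 s.
Build time = 1413 × 14.8925 = 21043.1025 s = 5.85 hours.

5.85 hours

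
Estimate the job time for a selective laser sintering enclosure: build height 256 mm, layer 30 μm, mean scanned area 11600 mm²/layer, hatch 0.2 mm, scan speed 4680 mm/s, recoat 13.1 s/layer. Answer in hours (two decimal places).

60.43 hours

Layer count = ceil(256 / 0.03) = 8534.
Per-layer scan distance = 11600 / 0.2 = 58000 mm.
Per-layer scan time = 58000 / 4680, so 12.3932 s.
Time per layer = 12.3932 + 13.1 = 25.4932 s.
8534 layers × 25.4932 s/layer = 217558.9688 s, i.e. 60.43 hours.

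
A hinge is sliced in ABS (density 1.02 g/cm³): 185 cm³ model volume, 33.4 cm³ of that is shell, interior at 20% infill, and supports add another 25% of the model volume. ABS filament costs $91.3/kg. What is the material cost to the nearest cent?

Volume inside the shell = 185 − 33.4 = 151.6 cm³.
Deposited infill: 0.20 × 151.6 → 30.32 cm³.
Support = 0.25 × 185, so 46.25 cm³.
Total extruded = 33.4 + 30.32 + 46.25 = 109.97 cm³.
Mass: 109.97 × 1.02 → 112.1694 g.
Cost = 112.1694 g / 1000 × $91.3/kg = $10.24.

$10.24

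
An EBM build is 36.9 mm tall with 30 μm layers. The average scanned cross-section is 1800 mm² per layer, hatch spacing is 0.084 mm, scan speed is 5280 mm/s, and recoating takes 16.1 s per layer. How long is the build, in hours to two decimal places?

Layers = ⌈36.9/0.03⌉ = 1230.
Scan path per layer = 1800 / 0.084 = 21428.6 mm.
Scan time per layer = 21428.6 / 5280, so 4.0584 s.
Per-layer time = 4.0584 + 16.1 = 20.1584 s.
1230 layers × 20.1584 s/layer = 24794.832 s, i.e. 6.89 hours.

6.89 hours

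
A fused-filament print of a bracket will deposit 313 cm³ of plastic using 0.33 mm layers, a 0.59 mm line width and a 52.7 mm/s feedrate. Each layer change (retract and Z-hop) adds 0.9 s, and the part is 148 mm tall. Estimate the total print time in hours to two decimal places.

8.59 hours

Line area = 0.33 × 0.59, so 0.1947 mm².
Path length: 313000 mm³ / 0.1947 mm² → 1607601.4 mm.
Time extruding = 1607601.4 / 52.7 = 30504.8 s.
Number of layers: 148 / 0.33 → 449 (rounded up).
Z-hop total = 449 × 0.9, so 404.1 s.
Total = 30504.8 + 404.1 = 30908.9 s = 8.59 hours.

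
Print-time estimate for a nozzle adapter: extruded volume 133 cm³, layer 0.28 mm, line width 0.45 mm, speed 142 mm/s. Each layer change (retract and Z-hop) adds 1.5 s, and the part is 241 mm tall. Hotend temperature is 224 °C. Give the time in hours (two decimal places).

2.42 hours

Extrusion cross-section: 0.28 × 0.45 → 0.126 mm².
Toolpath length = 133 cm³ / 0.126 mm² = 133000 / 0.126 = 1055555.6 mm.
Extrusion time = 1055555.6 / 142, so 7433.5 s.
Layer count = ceil(241 / 0.28) = 861.
Z-hop total = 861 × 1.5 = 1291.5 s.
Altogether 7433.5 + 1291.5 = 8725 s, i.e. 2.42 hours.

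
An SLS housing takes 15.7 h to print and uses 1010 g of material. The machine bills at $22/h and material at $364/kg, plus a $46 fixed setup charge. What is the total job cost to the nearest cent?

Machine cost: 22 × 15.7 → $345.40.
Feedstock cost = 364 × 1010/1000, so $367.64.
Adding setup: 345.40 + 367.64 + 46 → $759.04.

$759.04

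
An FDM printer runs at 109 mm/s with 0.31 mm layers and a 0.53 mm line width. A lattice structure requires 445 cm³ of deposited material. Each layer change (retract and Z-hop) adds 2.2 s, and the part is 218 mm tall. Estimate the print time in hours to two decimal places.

Extrusion cross-section: 0.31 × 0.53 → 0.1643 mm².
Path length: 445000 mm³ / 0.1643 mm² → 2708460.1 mm.
Time extruding: 2708460.1 / 109 → 24848.3 s.
Layers = ⌈218/0.31⌉ = 704.
Z-hop total: 704 × 2.2 → 1548.8 s.
Total = 24848.3 + 1548.8 = 26397.1 s = 7.33 hours.

7.33 hours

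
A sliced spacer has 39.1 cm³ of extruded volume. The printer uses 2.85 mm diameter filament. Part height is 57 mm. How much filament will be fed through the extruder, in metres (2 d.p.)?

Filament cross-section = π × (2.85/2)² = 6.3794 mm².
L = 39100 mm³ / 6.3794 mm² = 6129.1 mm, i.e. 6.13 m.

6.13 m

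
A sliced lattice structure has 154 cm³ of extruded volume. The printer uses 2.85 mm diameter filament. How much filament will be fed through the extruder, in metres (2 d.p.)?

24.14 m

Cross-section of 2.85 mm filament: π·(2.85/2)² = 6.3794 mm².
Length = 154 cm³ / 6.3794 mm² = 154000 / 6.3794 = 24140.2 mm = 24.14 m.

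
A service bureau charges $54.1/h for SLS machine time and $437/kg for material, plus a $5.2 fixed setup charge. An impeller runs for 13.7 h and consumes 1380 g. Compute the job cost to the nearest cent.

Time charge: 54.1 × 13.7 → $741.17.
Material cost = 437 × 1380/1000 = $603.06.
Adding setup: 741.17 + 603.06 + 5.2 → $1349.43.

$1349.43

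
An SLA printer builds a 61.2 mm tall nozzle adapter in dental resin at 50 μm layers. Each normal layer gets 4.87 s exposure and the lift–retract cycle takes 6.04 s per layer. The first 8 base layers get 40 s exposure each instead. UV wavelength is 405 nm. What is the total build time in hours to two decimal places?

Number of layers: 61.2 / 0.05 → 1224 (rounded up).
Base layers = 8 × (40 + 6.04), so 368.32 s.
Regular layers = 1216 × (4.87 + 6.04) = 13266.56 s.
Sum: 368.32 + 13266.56 = 13634.88 s → 3.79 hours.

3.79 hours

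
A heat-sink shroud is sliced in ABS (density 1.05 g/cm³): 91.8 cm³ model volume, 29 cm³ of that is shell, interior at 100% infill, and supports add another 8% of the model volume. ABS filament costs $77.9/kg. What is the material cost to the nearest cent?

Infill region: 91.8 − 29 → 62.8 cm³.
Deposited infill = 1.00 × 62.8, so 62.8 cm³.
Support = 0.08 × 91.8, so 7.344 cm³.
Deposited volume = 29 + 62.8 + 7.344 = 99.144 cm³.
Mass = 99.144 × 1.05 = 104.1012 g.
At $77.9/kg: 104.1012/1000 × 77.9 = $8.11.

$8.11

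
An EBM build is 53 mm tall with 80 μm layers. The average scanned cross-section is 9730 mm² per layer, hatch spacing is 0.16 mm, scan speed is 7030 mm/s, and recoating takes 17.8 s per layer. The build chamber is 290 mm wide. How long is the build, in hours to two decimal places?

4.87 hours

Layer count = ceil(53 / 0.08) = 663.
Hatch length per layer: 9730 / 0.16 → 60812.5 mm.
Per-layer scan time = 60812.5 / 7030 = 8.6504 s.
Per-layer time: 8.6504 + 17.8 → 26.4504 s.
Build time = 663 × 26.4504 = 17536.6152 s = 4.87 hours.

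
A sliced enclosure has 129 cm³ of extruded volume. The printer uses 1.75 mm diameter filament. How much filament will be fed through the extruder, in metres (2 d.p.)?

53.63 m

A = π r² = π × 0.875² = 2.4053 mm².
L = 129000 mm³ / 2.4053 mm² = 53631.56 mm, i.e. 53.63 m.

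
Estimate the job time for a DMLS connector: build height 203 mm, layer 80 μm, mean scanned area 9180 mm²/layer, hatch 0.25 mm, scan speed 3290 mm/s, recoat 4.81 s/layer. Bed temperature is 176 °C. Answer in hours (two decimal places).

Layer count = ceil(203 / 0.08) = 2538.
Scan path per layer = 9180 / 0.25, so 36720 mm.
Laser time per layer: 36720 / 3290 → 11.1611 s.
Layer cycle: 11.1611 + 4.81 → 15.9711 s.
2538 layers × 15.9711 s/layer = 40534.6518 s, i.e. 11.26 hours.

11.26 hours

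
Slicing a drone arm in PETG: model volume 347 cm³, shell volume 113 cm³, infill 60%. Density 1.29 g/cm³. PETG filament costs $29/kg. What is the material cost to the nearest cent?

$9.48

Interior volume = 347 − 113 = 234 cm³.
Infill deposited: 0.60 × 234 → 140.4 cm³.
Total printed volume: 113 + 140.4 → 253.4 cm³.
Mass = 253.4 × 1.29, so 326.886 g.
Cost = 326.886 g / 1000 × $29/kg = $9.48.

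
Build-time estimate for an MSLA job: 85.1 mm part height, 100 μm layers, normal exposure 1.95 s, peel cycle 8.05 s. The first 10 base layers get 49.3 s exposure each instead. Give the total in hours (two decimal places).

2.50 hours

Layer count = ceil(85.1 / 0.1) = 851.
Base layers = 10 × (49.3 + 8.05), so 573.5 s.
Normal layers: 841 × (1.95 + 8.05) → 8410 s.
Sum: 573.5 + 8410 = 8983.5 s → 2.50 hours.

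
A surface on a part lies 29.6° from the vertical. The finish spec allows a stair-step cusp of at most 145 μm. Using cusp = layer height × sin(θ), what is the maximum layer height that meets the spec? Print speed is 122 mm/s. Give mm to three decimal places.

sin(29.6°) = 0.4939; t_max = 0.145/0.4939 = 0.294 mm.

0.294 mm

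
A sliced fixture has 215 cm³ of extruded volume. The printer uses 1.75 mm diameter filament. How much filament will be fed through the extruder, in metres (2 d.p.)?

89.39 m

Filament cross-section = π × (1.75/2)² = 2.4053 mm².
L = 215000 mm³ / 2.4053 mm² = 89385.94 mm, i.e. 89.39 m.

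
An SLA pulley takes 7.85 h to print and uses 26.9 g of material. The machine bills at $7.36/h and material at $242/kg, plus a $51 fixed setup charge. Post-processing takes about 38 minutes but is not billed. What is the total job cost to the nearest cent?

$115.29

Machine-time cost = 7.36 × 7.85, so $57.776.
Material cost = 242 × 26.9/1000 = $6.5098.
Adding setup: 57.776 + 6.5098 + 51 → 115.2858 ≈ $115.29.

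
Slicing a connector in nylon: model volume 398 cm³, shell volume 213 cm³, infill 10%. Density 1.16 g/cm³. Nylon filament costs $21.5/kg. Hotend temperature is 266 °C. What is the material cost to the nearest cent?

$5.77

Interior volume: 398 − 213 → 185 cm³.
Deposited infill = 0.10 × 185 = 18.5 cm³.
Total extruded: 213 + 18.5 → 231.5 cm³.
Mass = 231.5 × 1.16 = 268.54 g.
At $21.5/kg: 268.54/1000 × 21.5 = $5.77.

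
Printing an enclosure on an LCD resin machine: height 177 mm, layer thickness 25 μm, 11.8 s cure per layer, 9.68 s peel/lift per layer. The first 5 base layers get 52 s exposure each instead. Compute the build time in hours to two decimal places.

42.30 hours

Layers = ⌈177/0.025⌉ = 7080.
Burn-in layers = 5 × (52 + 9.68), so 308.4 s.
Normal layers: 7075 × (11.8 + 9.68) → 151971 s.
Sum: 308.4 + 151971 = 152279.4 s → 42.30 hours.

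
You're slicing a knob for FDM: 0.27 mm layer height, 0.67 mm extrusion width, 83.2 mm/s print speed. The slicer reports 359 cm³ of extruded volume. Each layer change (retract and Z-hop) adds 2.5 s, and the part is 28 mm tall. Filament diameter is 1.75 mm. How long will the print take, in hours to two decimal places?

6.70 hours

Bead cross-section = 0.27 × 0.67 = 0.1809 mm².
Total extruded path = 359000/0.1809 = 1984521.8 mm.
Extrusion time: 1984521.8 / 83.2 → 23852.4 s.
Number of layers: 28 / 0.27 → 104 (rounded up).
Z-hop total = 104 × 2.5, so 260 s.
Total = 23852.4 + 260 = 24112.4 s = 6.70 hours.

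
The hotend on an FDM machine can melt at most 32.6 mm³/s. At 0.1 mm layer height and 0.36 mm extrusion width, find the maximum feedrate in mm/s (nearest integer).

906 mm/s

Extrusion cross-section: 0.1 × 0.36 → 0.036 mm².
v_max = Q/A = 32.6/0.036 = 905.56 mm/s → 906 mm/s.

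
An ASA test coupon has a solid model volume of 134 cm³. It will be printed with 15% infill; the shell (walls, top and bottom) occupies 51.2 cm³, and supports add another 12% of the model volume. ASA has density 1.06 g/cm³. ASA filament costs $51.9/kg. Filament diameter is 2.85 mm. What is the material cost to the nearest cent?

$4.38

Interior volume: 134 − 51.2 → 82.8 cm³.
Infill deposited = 0.15 × 82.8 = 12.42 cm³.
Support: 0.12 × 134 → 16.08 cm³.
Total extruded = 51.2 + 12.42 + 16.08 = 79.7 cm³.
Mass = 79.7 × 1.06 = 84.482 g.
At $51.9/kg: 84.482/1000 × 51.9 = $4.38.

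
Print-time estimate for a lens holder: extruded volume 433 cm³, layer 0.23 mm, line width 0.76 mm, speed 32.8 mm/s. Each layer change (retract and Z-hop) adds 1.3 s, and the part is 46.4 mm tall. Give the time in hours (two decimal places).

21.05 hours

Extrusion cross-section = 0.23 × 0.76 = 0.1748 mm².
Total extruded path = 433000/0.1748 = 2477116.7 mm.
Time extruding = 2477116.7 / 32.8, so 75521.9 s.
Layer count = ceil(46.4 / 0.23) = 202.
Non-print overhead = 202 × 1.3, so 262.6 s.
Total = 75521.9 + 262.6 = 75784.5 s = 21.05 hours.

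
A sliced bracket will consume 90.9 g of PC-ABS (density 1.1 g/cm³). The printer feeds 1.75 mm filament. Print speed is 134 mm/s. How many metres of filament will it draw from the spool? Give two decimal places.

Extruded volume: 90.9/1.1 = 82.6364 cm³ (82636.4 mm³).
Filament cross-section = π × (1.75/2)² = 2.4053 mm².
L = V/A = 82636.4/2.4053 = 34355.96 mm → 34.36 m.

34.36 m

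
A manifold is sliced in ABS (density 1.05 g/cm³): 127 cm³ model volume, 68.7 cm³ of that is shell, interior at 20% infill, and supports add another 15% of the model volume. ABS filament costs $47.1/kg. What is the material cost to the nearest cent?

$4.92

Volume inside the shell: 127 − 68.7 → 58.3 cm³.
Deposited infill = 0.20 × 58.3 = 11.66 cm³.
Support = 0.15 × 127, so 19.05 cm³.
Total printed volume: 68.7 + 11.66 + 19.05 → 99.41 cm³.
Mass = 99.41 × 1.05 = 104.3805 g.
At $47.1/kg: 104.3805/1000 × 47.1 = $4.92.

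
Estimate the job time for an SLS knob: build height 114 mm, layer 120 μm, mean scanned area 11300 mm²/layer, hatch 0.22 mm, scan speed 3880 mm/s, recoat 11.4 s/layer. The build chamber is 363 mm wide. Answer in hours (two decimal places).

Number of layers: 114 / 0.12 → 950 (rounded up).
Per-layer scan distance: 11300 / 0.22 → 51363.6 mm.
Scan time per layer: 51363.6 / 3880 → 13.238 s.
Per-layer time = 13.238 + 11.4, so 24.638 s.
Total: 950 × 24.638 s = 23406.1 s → 6.50 hours.

6.50 hours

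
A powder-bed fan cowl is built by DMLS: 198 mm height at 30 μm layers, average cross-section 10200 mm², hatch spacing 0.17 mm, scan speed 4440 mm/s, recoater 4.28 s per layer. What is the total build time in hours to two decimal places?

Number of layers: 198 / 0.03 → 6600 (rounded up).
Scan path per layer = 10200 / 0.17, so 60000 mm.
Scan time per layer = 60000 / 4440, so 13.5135 s.
Layer cycle: 13.5135 + 4.28 → 17.7935 s.
Total: 6600 × 17.7935 s = 117437.1 s → 32.62 hours.

32.62 hours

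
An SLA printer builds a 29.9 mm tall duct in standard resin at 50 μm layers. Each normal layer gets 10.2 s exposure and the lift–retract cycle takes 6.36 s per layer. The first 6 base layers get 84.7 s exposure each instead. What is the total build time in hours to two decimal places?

2.87 hours

Layer count = ceil(29.9 / 0.05) = 598.
Burn-in layers: 6 × (84.7 + 6.36) → 546.36 s.
Normal layers = 592 × (10.2 + 6.36) = 9803.52 s.
Total = 546.36 + 9803.52 = 10349.88 s = 2.87 hours.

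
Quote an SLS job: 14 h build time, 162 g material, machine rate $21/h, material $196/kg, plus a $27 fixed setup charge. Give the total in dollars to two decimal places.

$352.75

Machine-time cost = 21 × 14 = $294.00.
Material charge = 196 × 162/1000 = $31.752.
Adding setup: 294.00 + 31.752 + 27 → 352.752 ≈ $352.75.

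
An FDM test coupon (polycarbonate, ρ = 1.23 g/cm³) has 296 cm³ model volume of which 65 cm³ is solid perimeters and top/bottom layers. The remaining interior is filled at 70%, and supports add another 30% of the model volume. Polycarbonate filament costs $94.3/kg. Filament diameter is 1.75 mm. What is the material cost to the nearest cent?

Volume inside the shell: 296 − 65 → 231 cm³.
Deposited infill: 0.70 × 231 → 161.7 cm³.
Support = 0.30 × 296, so 88.8 cm³.
Deposited volume = 65 + 161.7 + 88.8 = 315.5 cm³.
Mass = 315.5 × 1.23 = 388.065 g.
At $94.3/kg: 388.065/1000 × 94.3 = $36.59.

$36.59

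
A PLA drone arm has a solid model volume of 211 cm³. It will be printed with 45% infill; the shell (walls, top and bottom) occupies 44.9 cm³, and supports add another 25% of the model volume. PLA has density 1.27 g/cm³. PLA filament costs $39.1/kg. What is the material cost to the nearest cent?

$8.56

Interior volume = 211 − 44.9, so 166.1 cm³.
Deposited infill = 0.45 × 166.1 = 74.745 cm³.
Support = 0.25 × 211 = 52.75 cm³.
Deposited volume = 44.9 + 74.745 + 52.75, so 172.395 cm³.
Mass = 172.395 × 1.27 = 218.94165 g.
At $39.1/kg: 218.94165/1000 × 39.1 = $8.56.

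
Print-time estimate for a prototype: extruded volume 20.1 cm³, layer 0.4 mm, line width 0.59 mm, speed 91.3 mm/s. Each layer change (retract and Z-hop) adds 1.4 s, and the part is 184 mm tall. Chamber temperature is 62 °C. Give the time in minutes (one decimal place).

Line area: 0.4 × 0.59 → 0.236 mm².
Toolpath length = 20.1 cm³ / 0.236 mm² = 20100 / 0.236 = 85169.5 mm.
Print-move time = 85169.5 / 91.3, so 932.9 s.
Layer count = ceil(184 / 0.4) = 460.
Non-print overhead = 460 × 1.4, so 644 s.
Total = 932.9 + 644 = 1576.9 s = 26.3 minutes.

26.3 minutes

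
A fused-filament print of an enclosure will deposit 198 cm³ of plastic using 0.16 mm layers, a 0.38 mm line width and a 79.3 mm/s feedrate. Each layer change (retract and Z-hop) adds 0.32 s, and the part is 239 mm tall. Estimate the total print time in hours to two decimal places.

Line area = 0.16 × 0.38, so 0.0608 mm².
Total extruded path = 198000/0.0608 = 3256578.9 mm.
Extrusion time = 3256578.9 / 79.3 = 41066.6 s.
Layers = ⌈239/0.16⌉ = 1494.
Layer-change overhead = 1494 × 0.32, so 478.08 s.
Altogether 41066.6 + 478.08 = 41544.68 s, i.e. 11.54 hours.

11.54 hours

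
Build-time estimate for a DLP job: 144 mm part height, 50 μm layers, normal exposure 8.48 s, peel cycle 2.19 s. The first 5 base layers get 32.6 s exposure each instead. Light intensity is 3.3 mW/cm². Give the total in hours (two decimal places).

8.57 hours

Layers = ⌈144/0.05⌉ = 2880.
Bottom layers = 5 × (32.6 + 2.19) = 173.95 s.
Remaining layers = 2875 × (8.48 + 2.19) = 30676.25 s.
Sum: 173.95 + 30676.25 = 30850.2 s → 8.57 hours.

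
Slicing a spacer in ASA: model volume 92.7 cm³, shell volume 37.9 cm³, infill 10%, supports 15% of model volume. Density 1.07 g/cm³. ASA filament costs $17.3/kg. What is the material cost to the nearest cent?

Interior volume = 92.7 − 37.9, so 54.8 cm³.
Deposited infill = 0.10 × 54.8 = 5.48 cm³.
Support = 0.15 × 92.7 = 13.905 cm³.
Total printed volume = 37.9 + 5.48 + 13.905 = 57.285 cm³.
Mass = 57.285 × 1.07 = 61.29495 g.
Cost = 61.29495 g / 1000 × $17.3/kg = $1.06.

$1.06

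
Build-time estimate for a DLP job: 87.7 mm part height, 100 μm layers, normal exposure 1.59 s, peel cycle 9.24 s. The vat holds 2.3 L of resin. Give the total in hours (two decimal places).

2.64 hours

Layers = ⌈87.7/0.1⌉ = 877.
Cycle time = 1.59 + 9.24, so 10.83 s.
Build time: 877 × 10.83 s = 9497.91 s, i.e. 2.64 hours.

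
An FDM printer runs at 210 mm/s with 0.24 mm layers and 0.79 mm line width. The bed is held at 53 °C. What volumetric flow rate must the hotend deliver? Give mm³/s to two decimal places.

Extrusion cross-section: 0.24 × 0.79 → 0.1896 mm².
Volumetric flow = 210 × 0.1896 = 39.82 mm³/s.

39.82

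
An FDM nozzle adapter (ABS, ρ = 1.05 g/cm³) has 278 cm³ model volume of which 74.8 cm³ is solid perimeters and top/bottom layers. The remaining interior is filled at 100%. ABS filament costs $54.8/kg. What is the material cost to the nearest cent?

Interior volume = 278 − 74.8 = 203.2 cm³.
Infill volume = 1.00 × 203.2 = 203.2 cm³.
Total extruded = 74.8 + 203.2 = 278 cm³.
Mass: 278 × 1.05 → 291.9 g.
Cost = 291.9 g / 1000 × $54.8/kg = $16.00.

$16.00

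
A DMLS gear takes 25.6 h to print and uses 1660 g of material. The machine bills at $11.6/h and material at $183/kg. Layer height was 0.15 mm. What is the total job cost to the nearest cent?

Machine-time cost = 11.6 × 25.6, so $296.96.
Material charge = 183 × 1660/1000, so $303.78.
Total = 296.96 + 303.78 = $600.74.

$600.74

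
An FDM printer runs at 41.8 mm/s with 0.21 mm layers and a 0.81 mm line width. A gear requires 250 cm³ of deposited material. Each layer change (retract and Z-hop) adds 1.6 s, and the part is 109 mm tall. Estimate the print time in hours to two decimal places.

10.00 hours

Extrusion cross-section = 0.21 × 0.81 = 0.1701 mm².
Total extruded path = 250000/0.1701 = 1469723.7 mm.
Time extruding = 1469723.7 / 41.8, so 35160.9 s.
Layer count = ceil(109 / 0.21) = 520.
Non-print overhead = 520 × 1.6 = 832 s.
Total = 35160.9 + 832 = 35992.9 s = 10.00 hours.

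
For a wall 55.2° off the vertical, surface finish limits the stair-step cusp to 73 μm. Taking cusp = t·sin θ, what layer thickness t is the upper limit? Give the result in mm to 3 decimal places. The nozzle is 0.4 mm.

0.089 mm

Layer height = cusp / sin(55.2°) = 0.073 / 0.8211 = 0.089 mm.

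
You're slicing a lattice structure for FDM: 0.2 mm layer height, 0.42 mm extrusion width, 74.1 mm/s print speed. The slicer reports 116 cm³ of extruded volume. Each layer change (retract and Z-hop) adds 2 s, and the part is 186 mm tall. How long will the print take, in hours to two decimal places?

5.69 hours

Bead cross-section: 0.2 × 0.42 → 0.084 mm².
Path length: 116000 mm³ / 0.084 mm² → 1380952.4 mm.
Extrusion time: 1380952.4 / 74.1 → 18636.3 s.
Layer count = ceil(186 / 0.2) = 930.
Layer-change overhead = 930 × 2, so 1860 s.
Total = 18636.3 + 1860 = 20496.3 s = 5.69 hours.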